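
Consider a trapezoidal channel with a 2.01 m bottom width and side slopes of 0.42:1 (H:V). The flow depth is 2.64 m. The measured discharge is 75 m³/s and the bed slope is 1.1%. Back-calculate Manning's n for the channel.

With bottom width b = 2.01 m and side slope z = 0.42: A = (b + zy)y = (2.01 + 0.42×2.64)×2.64 = 8.234 m²; P = b + 2y√(1+z²) = 2.01 + 2×2.64×1.085 = 7.737 m.
Hydraulic radius R = A/P = 8.234/7.737 = 1.064 m.
Rearranging Manning's equation: n = (1/Q) A R^(2/3) S^(1/2) = (1/75) × 8.234 × 1.064^(2/3) × √0.011 = 0.012.

n = 0.012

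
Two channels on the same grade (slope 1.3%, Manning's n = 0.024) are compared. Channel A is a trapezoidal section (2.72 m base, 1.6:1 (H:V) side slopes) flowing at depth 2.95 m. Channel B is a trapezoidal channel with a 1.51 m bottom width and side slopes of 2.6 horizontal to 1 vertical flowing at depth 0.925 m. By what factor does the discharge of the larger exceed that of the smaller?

12.4

Channel A: With bottom width b = 2.72 m and side slope z = 1.6: A = (b + zy)y = (2.72 + 1.6×2.95)×2.95 = 21.95 m²; P = b + 2y√(1+z²) = 2.72 + 2×2.95×1.887 = 13.85 m. Hydraulic radius R = A/P = 21.95/13.85 = 1.584 m. Q_A = (1/0.024)·21.95·1.584^(2/3)·√0.013 = 141.7 m³/s.
Channel B: With bottom width b = 1.51 m and side slope z = 2.6: A = (b + zy)y = (1.51 + 2.6×0.925)×0.925 = 3.621 m²; P = b + 2y√(1+z²) = 1.51 + 2×0.925×2.786 = 6.664 m. Hydraulic radius R = A/P = 3.621/6.664 = 0.5435 m. Q_B = (1/0.024)·3.621·0.5435^(2/3)·√0.013 = 11.46 m³/s.
The larger discharge is 141.7 m³/s and the smaller is 11.46 m³/s; the ratio is 12.4.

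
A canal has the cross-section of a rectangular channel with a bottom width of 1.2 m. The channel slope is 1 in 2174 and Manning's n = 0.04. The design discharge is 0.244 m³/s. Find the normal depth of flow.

y_n = 0.78 m

Manning's equation rearranged: A R^(2/3) = nQ / (1·√S) = 0.04 × 0.244 / (√0.00046) = 0.4551.
At y = 0.547 m: A R^(2/3) = 0.285 — short.
At y = 0.895 m: A R^(2/3) = 0.5427 — over.
At y = 0.78 m: A R^(2/3) = 0.4552 — close enough.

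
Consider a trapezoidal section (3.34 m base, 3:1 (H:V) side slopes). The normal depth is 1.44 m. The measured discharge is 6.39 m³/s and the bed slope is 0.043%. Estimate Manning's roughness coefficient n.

n = 0.033

With bottom width b = 3.34 m and side slope z = 3: A = (b + zy)y = (3.34 + 3×1.44)×1.44 = 11.03 m²; P = b + 2y√(1+z²) = 3.34 + 2×1.44×3.162 = 12.45 m.
Hydraulic radius R = A/P = 11.03/12.45 = 0.8862 m.
Rearranging Manning's equation: n = (1/Q) A R^(2/3) S^(1/2) = (1/6.39) × 11.03 × 0.8862^(2/3) × √0.00043 = 0.033.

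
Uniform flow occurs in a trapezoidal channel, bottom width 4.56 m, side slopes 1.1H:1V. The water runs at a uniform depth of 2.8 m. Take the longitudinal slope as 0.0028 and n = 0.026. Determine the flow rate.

With bottom width b = 4.56 m and side slope z = 1.1: A = (b + zy)y = (4.56 + 1.1×2.8)×2.8 = 21.39 m²; P = b + 2y√(1+z²) = 4.56 + 2×2.8×1.487 = 12.88 m.
Hydraulic radius R = A/P = 21.39/12.88 = 1.66 m.
Manning's equation: Q = (1/n) A R^(2/3) S^(1/2) = (1/0.026) × 21.39 × 1.66^(2/3) × 0.0028^(1/2) = 61 m³/s.

Q = 61 m³/s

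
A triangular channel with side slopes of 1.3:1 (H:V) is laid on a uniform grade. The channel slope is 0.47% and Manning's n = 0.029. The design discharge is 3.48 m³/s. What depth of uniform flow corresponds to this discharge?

y_n = 1.32 m

Manning's equation rearranged: A R^(2/3) = nQ / (1·√S) = 0.029 × 3.48 / (√0.0047) = 1.472.
Try y = 0.979 m: A R^(2/3) = 0.6628 — too small.
Try y = 1.57 m: A R^(2/3) = 2.335 — too large.
Try y = 1.32 m: A R^(2/3) = 1.471 — matches.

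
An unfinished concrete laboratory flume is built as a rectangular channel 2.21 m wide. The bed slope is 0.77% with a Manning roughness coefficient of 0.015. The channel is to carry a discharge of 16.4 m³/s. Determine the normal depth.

Manning's equation rearranged: A R^(2/3) = nQ / (1·√S) = 0.015 × 16.4 / (√0.0077) = 2.803.
Trying y = 1.42 m: A R^(2/3) = 2.285 — low.
Trying y = 2.02 m: A R^(2/3) = 3.567 — high.
Trying y = 1.67 m: A R^(2/3) = 2.812 — matches.

y_n = 1.67 m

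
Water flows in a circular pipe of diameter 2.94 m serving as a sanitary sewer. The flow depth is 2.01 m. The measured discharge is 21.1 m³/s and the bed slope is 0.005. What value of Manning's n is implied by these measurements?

For a circular section of diameter D = 2.94 m at depth y = 2.01 m, the central angle is θ = 2 arccos(1 − 2y/D) = 3.894 rad. Then A = (D²/8)(θ − sin θ) = 4.945 m² and P = Dθ/2 = 5.724 m.
Hydraulic radius R = A/P = 4.945/5.724 = 0.864 m.
Rearranging Manning's equation: n = (1/Q) A R^(2/3) S^(1/2) = (1/21.1) × 4.945 × 0.864^(2/3) × √0.005 = 0.015.

n = 0.015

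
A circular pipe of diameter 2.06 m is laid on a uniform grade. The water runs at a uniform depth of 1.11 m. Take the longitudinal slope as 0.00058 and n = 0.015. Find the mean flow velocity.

For a circular section of diameter D = 2.06 m at depth y = 1.11 m, the central angle is θ = 2 arccos(1 − 2y/D) = 3.297 rad. Then A = (D²/8)(θ − sin θ) = 1.831 m² and P = Dθ/2 = 3.396 m.
Hydraulic radius R = A/P = 1.831/3.396 = 0.5392 m.
From Manning's equation, V = (1/n) R^(2/3) S^(1/2) = (1/0.015) × 0.5392^(2/3) × 0.00058^(1/2) = 1.06 m/s.

V = 1.06 m/s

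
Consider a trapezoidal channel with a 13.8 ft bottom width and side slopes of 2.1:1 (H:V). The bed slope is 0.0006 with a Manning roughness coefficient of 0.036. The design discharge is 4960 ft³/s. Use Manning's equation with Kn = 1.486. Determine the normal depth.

y_n = 19.3 ft

Manning's equation rearranged: A R^(2/3) = nQ / (1.486·√S) = 0.036 × 4960 / (1.486 × √0.0006) = 4906.
At y = 24.1 ft: A R^(2/3) = 8284 — too large.
At y = 14.9 ft: A R^(2/3) = 2706 — too small.
At y = 19.3 ft: A R^(2/3) = 4907 — ≈ 4906.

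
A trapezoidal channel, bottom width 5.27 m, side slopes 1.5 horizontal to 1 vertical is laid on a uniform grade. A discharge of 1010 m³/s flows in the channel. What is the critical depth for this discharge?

At critical depth, Q² T / (g A³) = 1, i.e. A³/T = Q²/g = 1010²/9.81 = 104000.
Try y = 8.95 m: A³/T = 145800 — high.
Try y = 7.1 m: A³/T = 54350 — low.
Try y = 8.27 m: A³/T = 103800 — close enough.

y_c = 8.27 m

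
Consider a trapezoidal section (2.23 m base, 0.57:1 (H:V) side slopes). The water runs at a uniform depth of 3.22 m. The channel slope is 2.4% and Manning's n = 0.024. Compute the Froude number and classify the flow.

With bottom width b = 2.23 m and side slope z = 0.57: A = (b + zy)y = (2.23 + 0.57×3.22)×3.22 = 13.09 m²; P = b + 2y√(1+z²) = 2.23 + 2×3.22×1.151 = 9.643 m.
Hydraulic radius R = A/P = 13.09/9.643 = 1.358 m.
V = (1/n) R^(2/3) √S = (1/0.024) × 1.358^(2/3) × √0.024 = 7.914 m/s. Hydraulic depth D_h = A/T = 13.09/5.901 = 2.218 m.
Froude number Fr = V/√(g·D_h) = 7.914/√(9.81×2.218) = 1.7, which is greater than 1, so the flow is supercritical.

supercritical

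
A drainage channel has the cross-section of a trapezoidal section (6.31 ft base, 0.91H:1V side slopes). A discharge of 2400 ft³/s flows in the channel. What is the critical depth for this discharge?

At critical depth, Q² T / (g A³) = 1, i.e. A³/T = Q²/g = 2400²/32.2 = 178900.
At y = 7.18 ft: A³/T = 40470 — too small.
At y = 13 ft: A³/T = 437600 — too large.
At y = 10.5 ft: A³/T = 181800 — close enough.

y_c = 10.5 ft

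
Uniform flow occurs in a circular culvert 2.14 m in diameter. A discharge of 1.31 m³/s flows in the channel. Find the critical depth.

At critical depth, Q² T / (g A³) = 1, i.e. A³/T = Q²/g = 1.31²/9.81 = 0.1749.
At y = 0.455 m: A³/T = 0.09968 — short.
At y = 0.525 m: A³/T = 0.1743 — close enough.

y_c = 0.525 m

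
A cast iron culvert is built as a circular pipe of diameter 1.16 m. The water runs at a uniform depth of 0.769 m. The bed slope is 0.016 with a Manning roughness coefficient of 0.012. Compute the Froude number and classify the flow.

supercritical

For a circular section of diameter D = 1.16 m at depth y = 0.769 m, the central angle is θ = 2 arccos(1 − 2y/D) = 3.805 rad. Then A = (D²/8)(θ − sin θ) = 0.7437 m² and P = Dθ/2 = 2.207 m.
Hydraulic radius R = A/P = 0.7437/2.207 = 0.337 m.
V = (1/n) R^(2/3) √S = (1/0.012) × 0.337^(2/3) × √0.016 = 5.104 m/s. Hydraulic depth D_h = A/T = 0.7437/1.097 = 0.6781 m.
Froude number Fr = V/√(g·D_h) = 5.104/√(9.81×0.6781) = 1.98, which is greater than 1, so the flow is supercritical.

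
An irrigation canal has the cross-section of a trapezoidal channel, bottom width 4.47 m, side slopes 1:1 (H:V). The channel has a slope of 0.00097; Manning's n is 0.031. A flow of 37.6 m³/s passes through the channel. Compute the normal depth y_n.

y_n = 3.24 m

Manning's equation rearranged: A R^(2/3) = nQ / (1·√S) = 0.031 × 37.6 / (√0.00097) = 37.43.
At y = 2.43 m: A R^(2/3) = 21.76 — short.
At y = 3.71 m: A R^(2/3) = 48.62 — over.
At y = 3.24 m: A R^(2/3) = 37.4 — close enough.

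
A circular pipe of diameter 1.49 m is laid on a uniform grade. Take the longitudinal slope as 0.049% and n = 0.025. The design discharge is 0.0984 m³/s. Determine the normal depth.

Manning's equation rearranged: A R^(2/3) = nQ / (1·√S) = 0.025 × 0.0984 / (√0.00049) = 0.1111.
Trying y = 0.399 m: A R^(2/3) = 0.1416 — over.
Trying y = 0.353 m: A R^(2/3) = 0.1111 — ≈ 0.1111.

y_n = 0.353 m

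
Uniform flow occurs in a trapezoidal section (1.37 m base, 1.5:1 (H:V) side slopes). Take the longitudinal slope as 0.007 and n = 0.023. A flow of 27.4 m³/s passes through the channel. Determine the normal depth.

Manning's equation rearranged: A R^(2/3) = nQ / (1·√S) = 0.023 × 27.4 / (√0.007) = 7.532.
Try y = 2.05 m: A R^(2/3) = 9.354 — too large.
Try y = 1.56 m: A R^(2/3) = 5.101 — too small.
Try y = 1.86 m: A R^(2/3) = 7.52 — ≈ 7.532.

y_n = 1.86 m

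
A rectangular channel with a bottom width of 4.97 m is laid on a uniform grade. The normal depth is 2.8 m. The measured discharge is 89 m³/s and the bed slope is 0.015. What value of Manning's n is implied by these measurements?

Flow area A = b·y = 4.97 × 2.8 = 13.92 m². Wetted perimeter P = b + 2y = 4.97 + 2×2.8 = 10.57 m.
Hydraulic radius R = A/P = 13.92/10.57 = 1.317 m.
Rearranging Manning's equation: n = (1/Q) A R^(2/3) S^(1/2) = (1/89) × 13.92 × 1.317^(2/3) × √0.015 = 0.023.

n = 0.023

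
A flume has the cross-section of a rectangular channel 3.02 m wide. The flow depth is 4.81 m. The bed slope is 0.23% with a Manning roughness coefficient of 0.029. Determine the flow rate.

Flow area A = b·y = 3.02 × 4.81 = 14.53 m². Wetted perimeter P = b + 2y = 3.02 + 2×4.81 = 12.64 m.
Hydraulic radius R = A/P = 14.53/12.64 = 1.149 m.
Manning's equation: Q = (1/n) A R^(2/3) S^(1/2) = (1/0.029) × 14.53 × 1.149^(2/3) × 0.0023^(1/2) = 26.4 m³/s.

Q = 26.4 m³/s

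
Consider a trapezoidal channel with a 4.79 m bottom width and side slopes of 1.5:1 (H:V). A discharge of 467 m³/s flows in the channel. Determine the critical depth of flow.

At critical depth, Q² T / (g A³) = 1, i.e. A³/T = Q²/g = 467²/9.81 = 22230.
At y = 6.95 m: A³/T = 46120 — over.
At y = 3.99 m: A³/T = 4741 — short.
At y = 5.84 m: A³/T = 22210 — ≈ 22230.

y_c = 5.84 m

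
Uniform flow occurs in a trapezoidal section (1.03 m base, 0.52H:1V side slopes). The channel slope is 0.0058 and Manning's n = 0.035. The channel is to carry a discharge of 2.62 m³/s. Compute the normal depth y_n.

y_n = 1.15 m

Manning's equation rearranged: A R^(2/3) = nQ / (1·√S) = 0.035 × 2.62 / (√0.0058) = 1.204.
Try y = 0.874 m: A R^(2/3) = 0.742 — too small.
Try y = 1.25 m: A R^(2/3) = 1.402 — too large.
Try y = 1.15 m: A R^(2/3) = 1.206 — matches.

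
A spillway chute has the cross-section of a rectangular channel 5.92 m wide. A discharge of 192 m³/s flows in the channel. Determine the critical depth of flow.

y_c = 4.75 m

For a rectangular channel, critical depth y_c = (q²/g)^(1/3) where q = Q/b = 192/5.92 = 32.43 m²/s.
So y_c = (32.43²/9.81)^(1/3) = 4.75 m.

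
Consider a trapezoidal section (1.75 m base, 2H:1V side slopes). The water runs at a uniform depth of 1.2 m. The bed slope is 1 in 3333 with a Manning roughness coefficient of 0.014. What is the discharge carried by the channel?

Q = 4.86 m³/s

With bottom width b = 1.75 m and side slope z = 2: A = (b + zy)y = (1.75 + 2×1.2)×1.2 = 4.98 m²; P = b + 2y√(1+z²) = 1.75 + 2×1.2×2.236 = 7.117 m.
Hydraulic radius R = A/P = 4.98/7.117 = 0.6998 m.
Manning's equation: Q = (1/n) A R^(2/3) S^(1/2) = (1/0.014) × 4.98 × 0.6998^(2/3) × 0.0003^(1/2) = 4.86 m³/s.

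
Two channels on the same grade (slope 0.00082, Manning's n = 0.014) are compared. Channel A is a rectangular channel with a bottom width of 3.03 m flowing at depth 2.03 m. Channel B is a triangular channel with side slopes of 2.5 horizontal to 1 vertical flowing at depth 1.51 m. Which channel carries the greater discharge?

Channel A: Flow area A = b·y = 3.03 × 2.03 = 6.151 m². Wetted perimeter P = b + 2y = 3.03 + 2×2.03 = 7.09 m. Hydraulic radius R = A/P = 6.151/7.09 = 0.8675 m. Q_A = (1/0.014)·6.151·0.8675^(2/3)·√0.00082 = 11.44 m³/s.
Channel B: For a triangular section with side slope z = 2.5: A = zy² = 2.5×1.51² = 5.7 m²; P = 2y√(1+z²) = 2×1.51×2.693 = 8.132 m. Hydraulic radius R = A/P = 5.7/8.132 = 0.701 m. Q_B = (1/0.014)·5.7·0.701^(2/3)·√0.00082 = 9.201 m³/s.
Q_A = 11.44 m³/s vs Q_B = 9.201 m³/s, so channel A carries more.

channel A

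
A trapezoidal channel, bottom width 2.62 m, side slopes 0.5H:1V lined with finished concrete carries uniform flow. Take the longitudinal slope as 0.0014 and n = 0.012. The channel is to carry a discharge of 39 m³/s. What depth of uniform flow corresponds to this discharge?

Manning's equation rearranged: A R^(2/3) = nQ / (1·√S) = 0.012 × 39 / (√0.0014) = 12.51.
Trying y = 3.01 m: A R^(2/3) = 15 — over.
Trying y = 2.07 m: A R^(2/3) = 7.785 — short.
Trying y = 2.72 m: A R^(2/3) = 12.52 — matches.

y_n = 2.72 m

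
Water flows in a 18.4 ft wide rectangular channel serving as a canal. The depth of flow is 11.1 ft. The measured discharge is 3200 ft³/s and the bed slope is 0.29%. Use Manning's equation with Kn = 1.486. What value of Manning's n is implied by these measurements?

Flow area A = b·y = 18.4 × 11.1 = 204.2 ft². Wetted perimeter P = b + 2y = 18.4 + 2×11.1 = 40.6 ft.
Hydraulic radius R = A/P = 204.2/40.6 = 5.031 ft.
Rearranging Manning's equation: n = (1.486/Q) A R^(2/3) S^(1/2) = (1.486/3200) × 204.2 × 5.031^(2/3) × √0.0029 = 0.015.

n = 0.015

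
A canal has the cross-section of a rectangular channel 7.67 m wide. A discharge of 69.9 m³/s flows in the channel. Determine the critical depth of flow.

y_c = 2.04 m

For a rectangular channel, critical depth y_c = (q²/g)^(1/3) where q = Q/b = 69.9/7.67 = 9.113 m²/s.
So y_c = (9.113²/9.81)^(1/3) = 2.04 m.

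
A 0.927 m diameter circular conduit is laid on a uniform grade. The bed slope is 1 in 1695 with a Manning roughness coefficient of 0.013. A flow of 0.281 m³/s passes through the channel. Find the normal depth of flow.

Manning's equation rearranged: A R^(2/3) = nQ / (1·√S) = 0.013 × 0.281 / (√0.00059) = 0.1504.
Try y = 0.646 m: A R^(2/3) = 0.2119 — over.
Try y = 0.443 m: A R^(2/3) = 0.1178 — short.
Try y = 0.512 m: A R^(2/3) = 0.1502 — close enough.

y_n = 0.512 m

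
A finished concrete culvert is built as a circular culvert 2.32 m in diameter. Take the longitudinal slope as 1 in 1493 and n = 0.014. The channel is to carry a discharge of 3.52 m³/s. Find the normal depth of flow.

y_n = 1.36 m

Manning's equation rearranged: A R^(2/3) = nQ / (1·√S) = 0.014 × 3.52 / (√0.0006698) = 1.904.
At y = 1.22 m: A R^(2/3) = 1.6 — low.
At y = 1.36 m: A R^(2/3) = 1.906 — ≈ 1.904.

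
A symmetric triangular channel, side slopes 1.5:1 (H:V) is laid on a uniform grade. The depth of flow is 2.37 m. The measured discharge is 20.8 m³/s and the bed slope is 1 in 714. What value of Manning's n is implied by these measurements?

n = 0.015

For a triangular section with side slope z = 1.5: A = zy² = 1.5×2.37² = 8.425 m²; P = 2y√(1+z²) = 2×2.37×1.803 = 8.545 m.
Hydraulic radius R = A/P = 8.425/8.545 = 0.986 m.
Rearranging Manning's equation: n = (1/Q) A R^(2/3) S^(1/2) = (1/20.8) × 8.425 × 0.986^(2/3) × √0.001401 = 0.015.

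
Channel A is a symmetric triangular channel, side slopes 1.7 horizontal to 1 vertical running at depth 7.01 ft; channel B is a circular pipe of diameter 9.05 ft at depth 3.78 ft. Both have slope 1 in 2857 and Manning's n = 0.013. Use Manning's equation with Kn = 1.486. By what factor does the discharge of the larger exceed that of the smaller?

Channel A: For a triangular section with side slope z = 1.7: A = zy² = 1.7×7.01² = 83.54 ft²; P = 2y√(1+z²) = 2×7.01×1.972 = 27.65 ft. Hydraulic radius R = A/P = 83.54/27.65 = 3.021 ft. Q_A = (1.486/0.013)·83.54·3.021^(2/3)·√0.00035 = 373.3 ft³/s.
Channel B: For a circular section of diameter D = 9.05 ft at depth y = 3.78 ft, the central angle is θ = 2 arccos(1 − 2y/D) = 2.811 rad. Then A = (D²/8)(θ − sin θ) = 25.45 ft² and P = Dθ/2 = 12.72 ft. Hydraulic radius R = A/P = 25.45/12.72 = 2.001 ft. Q_B = (1.486/0.013)·25.45·2.001^(2/3)·√0.00035 = 86.43 ft³/s.
The larger discharge is 373.3 ft³/s and the smaller is 86.43 ft³/s; the ratio is 4.32.

4.32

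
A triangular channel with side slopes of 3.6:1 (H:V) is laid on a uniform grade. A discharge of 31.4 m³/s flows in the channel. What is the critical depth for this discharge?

y_c = 1.73 m

At critical depth, Q² T / (g A³) = 1, i.e. A³/T = Q²/g = 31.4²/9.81 = 100.5.
Trying y = 1.34 m: A³/T = 28 — too small.
Trying y = 2.06 m: A³/T = 240.4 — too large.
Trying y = 1.73 m: A³/T = 100.4 — matches.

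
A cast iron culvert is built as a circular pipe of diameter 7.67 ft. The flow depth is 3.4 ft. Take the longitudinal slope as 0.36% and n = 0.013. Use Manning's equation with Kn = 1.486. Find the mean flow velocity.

For a circular section of diameter D = 7.67 ft at depth y = 3.4 ft, the central angle is θ = 2 arccos(1 − 2y/D) = 2.914 rad. Then A = (D²/8)(θ − sin θ) = 19.77 ft² and P = Dθ/2 = 11.18 ft.
Hydraulic radius R = A/P = 19.77/11.18 = 1.769 ft.
From Manning's equation, V = (1.486/n) R^(2/3) S^(1/2) = (1.486/0.013) × 1.769^(2/3) × 0.0036^(1/2) = 10 ft/s.

V = 10 ft/s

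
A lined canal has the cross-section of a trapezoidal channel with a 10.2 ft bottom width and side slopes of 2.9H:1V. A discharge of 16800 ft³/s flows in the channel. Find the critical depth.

At critical depth, Q² T / (g A³) = 1, i.e. A³/T = Q²/g = 16800²/32.2 = 8765000.
Trying y = 11.6 ft: A³/T = 1697000 — low.
Trying y = 16.7 ft: A³/T = 8768000 — ≈ 8765000.

y_c = 16.7 ft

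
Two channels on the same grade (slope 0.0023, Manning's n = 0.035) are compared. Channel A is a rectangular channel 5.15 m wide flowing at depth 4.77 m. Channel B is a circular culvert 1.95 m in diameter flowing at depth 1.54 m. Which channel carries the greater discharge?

channel A

Channel A: Flow area A = b·y = 5.15 × 4.77 = 24.57 m². Wetted perimeter P = b + 2y = 5.15 + 2×4.77 = 14.69 m. Hydraulic radius R = A/P = 24.57/14.69 = 1.672 m. Q_A = (1/0.035)·24.57·1.672^(2/3)·√0.0023 = 47.42 m³/s.
Channel B: For a circular section of diameter D = 1.95 m at depth y = 1.54 m, the central angle is θ = 2 arccos(1 − 2y/D) = 4.378 rad. Then A = (D²/8)(θ − sin θ) = 2.53 m² and P = Dθ/2 = 4.268 m. Hydraulic radius R = A/P = 2.53/4.268 = 0.5927 m. Q_B = (1/0.035)·2.53·0.5927^(2/3)·√0.0023 = 2.446 m³/s.
Q_A = 47.42 m³/s vs Q_B = 2.446 m³/s, so channel A carries more.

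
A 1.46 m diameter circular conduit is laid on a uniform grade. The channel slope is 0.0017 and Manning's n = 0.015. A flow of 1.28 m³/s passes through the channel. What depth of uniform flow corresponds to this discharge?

Manning's equation rearranged: A R^(2/3) = nQ / (1·√S) = 0.015 × 1.28 / (√0.0017) = 0.4657.
Trying y = 0.905 m: A R^(2/3) = 0.6034 — over.
Trying y = 0.606 m: A R^(2/3) = 0.3082 — short.
Trying y = 0.768 m: A R^(2/3) = 0.4655 — matches.

y_n = 0.768 m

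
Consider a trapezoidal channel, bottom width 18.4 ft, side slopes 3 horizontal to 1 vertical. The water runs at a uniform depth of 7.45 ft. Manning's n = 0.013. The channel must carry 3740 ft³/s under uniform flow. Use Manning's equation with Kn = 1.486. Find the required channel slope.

With bottom width b = 18.4 ft and side slope z = 3: A = (b + zy)y = (18.4 + 3×7.45)×7.45 = 303.6 ft²; P = b + 2y√(1+z²) = 18.4 + 2×7.45×3.162 = 65.52 ft.
Hydraulic radius R = A/P = 303.6/65.52 = 4.634 ft.
From Manning's equation, S = [nQ / (1.486 A R^(2/3))]² = [0.013 × 3740 / (1.486 × 303.6 × 4.634^(2/3))]² = 0.0015.

S = 0.0015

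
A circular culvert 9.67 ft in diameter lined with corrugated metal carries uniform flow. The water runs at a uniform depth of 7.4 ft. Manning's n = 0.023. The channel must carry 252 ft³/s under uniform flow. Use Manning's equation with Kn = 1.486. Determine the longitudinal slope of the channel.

S = 0.000999

For a circular section of diameter D = 9.67 ft at depth y = 7.4 ft, the central angle is θ = 2 arccos(1 − 2y/D) = 4.26 rad. Then A = (D²/8)(θ − sin θ) = 60.31 ft² and P = Dθ/2 = 20.6 ft.
Hydraulic radius R = A/P = 60.31/20.6 = 2.928 ft.
From Manning's equation, S = [nQ / (1.486 A R^(2/3))]² = [0.023 × 252 / (1.486 × 60.31 × 2.928^(2/3))]² = 0.000999.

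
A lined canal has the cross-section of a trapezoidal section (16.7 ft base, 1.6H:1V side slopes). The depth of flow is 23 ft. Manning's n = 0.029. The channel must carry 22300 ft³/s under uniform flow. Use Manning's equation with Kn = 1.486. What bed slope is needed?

S = 0.00461

With bottom width b = 16.7 ft and side slope z = 1.6: A = (b + zy)y = (16.7 + 1.6×23)×23 = 1230 ft²; P = b + 2y√(1+z²) = 16.7 + 2×23×1.887 = 103.5 ft.
Hydraulic radius R = A/P = 1230/103.5 = 11.89 ft.
From Manning's equation, S = [nQ / (1.486 A R^(2/3))]² = [0.029 × 22300 / (1.486 × 1230 × 11.89^(2/3))]² = 0.00461.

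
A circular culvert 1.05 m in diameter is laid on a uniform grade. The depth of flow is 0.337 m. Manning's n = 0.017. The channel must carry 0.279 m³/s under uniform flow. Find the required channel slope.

S = 0.00359

For a circular section of diameter D = 1.05 m at depth y = 0.337 m, the central angle is θ = 2 arccos(1 − 2y/D) = 2.409 rad. Then A = (D²/8)(θ − sin θ) = 0.2399 m² and P = Dθ/2 = 1.265 m.
Hydraulic radius R = A/P = 0.2399/1.265 = 0.1896 m.
From Manning's equation, S = [nQ / (1 A R^(2/3))]² = [0.017 × 0.279 / (1 × 0.2399 × 0.1896^(2/3))]² = 0.00359.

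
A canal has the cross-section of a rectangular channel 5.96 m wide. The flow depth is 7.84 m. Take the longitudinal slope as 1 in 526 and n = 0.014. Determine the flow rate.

Flow area A = b·y = 5.96 × 7.84 = 46.73 m². Wetted perimeter P = b + 2y = 5.96 + 2×7.84 = 21.64 m.
Hydraulic radius R = A/P = 46.73/21.64 = 2.159 m.
Manning's equation: Q = (1/n) A R^(2/3) S^(1/2) = (1/0.014) × 46.73 × 2.159^(2/3) × 0.001901^(1/2) = 243 m³/s.

Q = 243 m³/s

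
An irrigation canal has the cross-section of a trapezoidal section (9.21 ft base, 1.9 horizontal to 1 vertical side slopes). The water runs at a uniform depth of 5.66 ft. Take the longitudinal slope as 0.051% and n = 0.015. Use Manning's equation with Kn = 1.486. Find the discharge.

Q = 568 ft³/s

With bottom width b = 9.21 ft and side slope z = 1.9: A = (b + zy)y = (9.21 + 1.9×5.66)×5.66 = 113 ft²; P = b + 2y√(1+z²) = 9.21 + 2×5.66×2.147 = 33.52 ft.
Hydraulic radius R = A/P = 113/33.52 = 3.372 ft.
Manning's equation: Q = (1.486/n) A R^(2/3) S^(1/2) = (1.486/0.015) × 113 × 3.372^(2/3) × 0.00051^(1/2) = 568 ft³/s.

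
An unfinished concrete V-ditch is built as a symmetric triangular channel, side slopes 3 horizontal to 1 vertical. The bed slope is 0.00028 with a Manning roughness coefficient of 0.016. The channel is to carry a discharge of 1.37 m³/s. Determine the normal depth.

y_n = 0.883 m

Manning's equation rearranged: A R^(2/3) = nQ / (1·√S) = 0.016 × 1.37 / (√0.00028) = 1.31.
At y = 0.773 m: A R^(2/3) = 0.9183 — low.
At y = 1.03 m: A R^(2/3) = 1.974 — high.
At y = 0.883 m: A R^(2/3) = 1.309 — close enough.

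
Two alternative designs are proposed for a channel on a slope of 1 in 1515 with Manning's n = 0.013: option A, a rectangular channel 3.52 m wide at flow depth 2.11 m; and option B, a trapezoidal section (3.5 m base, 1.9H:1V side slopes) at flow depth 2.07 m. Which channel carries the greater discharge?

channel B

Channel A: Flow area A = b·y = 3.52 × 2.11 = 7.427 m². Wetted perimeter P = b + 2y = 3.52 + 2×2.11 = 7.74 m. Hydraulic radius R = A/P = 7.427/7.74 = 0.9596 m. Q_A = (1/0.013)·7.427·0.9596^(2/3)·√0.0006601 = 14.28 m³/s.
Channel B: With bottom width b = 3.5 m and side slope z = 1.9: A = (b + zy)y = (3.5 + 1.9×2.07)×2.07 = 15.39 m²; P = b + 2y√(1+z²) = 3.5 + 2×2.07×2.147 = 12.39 m. Hydraulic radius R = A/P = 15.39/12.39 = 1.242 m. Q_B = (1/0.013)·15.39·1.242^(2/3)·√0.0006601 = 35.13 m³/s.
Q_A = 14.28 m³/s vs Q_B = 35.13 m³/s, so channel B carries more.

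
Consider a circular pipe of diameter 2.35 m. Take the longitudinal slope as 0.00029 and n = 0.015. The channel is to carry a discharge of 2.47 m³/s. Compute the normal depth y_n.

Manning's equation rearranged: A R^(2/3) = nQ / (1·√S) = 0.015 × 2.47 / (√0.00029) = 2.176.
Trying y = 1.31 m: A R^(2/3) = 1.821 — short.
Trying y = 1.61 m: A R^(2/3) = 2.476 — over.
Trying y = 1.47 m: A R^(2/3) = 2.176 — ≈ 2.176.

y_n = 1.47 m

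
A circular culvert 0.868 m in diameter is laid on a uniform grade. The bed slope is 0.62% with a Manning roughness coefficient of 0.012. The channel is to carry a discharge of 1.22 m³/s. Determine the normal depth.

Manning's equation rearranged: A R^(2/3) = nQ / (1·√S) = 0.012 × 1.22 / (√0.0062) = 0.1859.
At y = 0.776 m: A R^(2/3) = 0.2271 — too large.
At y = 0.483 m: A R^(2/3) = 0.1275 — too small.
At y = 0.626 m: A R^(2/3) = 0.1859 — close enough.

y_n = 0.626 m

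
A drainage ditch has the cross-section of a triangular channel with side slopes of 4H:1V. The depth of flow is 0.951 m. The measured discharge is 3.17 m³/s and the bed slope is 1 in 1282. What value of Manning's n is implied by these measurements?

For a triangular section with side slope z = 4: A = zy² = 4×0.951² = 3.618 m²; P = 2y√(1+z²) = 2×0.951×4.123 = 7.842 m.
Hydraulic radius R = A/P = 3.618/7.842 = 0.4613 m.
Rearranging Manning's equation: n = (1/Q) A R^(2/3) S^(1/2) = (1/3.17) × 3.618 × 0.4613^(2/3) × √0.00078 = 0.019.

n = 0.019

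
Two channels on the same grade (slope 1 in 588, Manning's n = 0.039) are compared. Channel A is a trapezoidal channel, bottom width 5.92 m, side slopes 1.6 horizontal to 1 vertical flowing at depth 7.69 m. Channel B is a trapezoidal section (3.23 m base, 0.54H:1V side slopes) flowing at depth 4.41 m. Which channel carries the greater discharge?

Channel A: With bottom width b = 5.92 m and side slope z = 1.6: A = (b + zy)y = (5.92 + 1.6×7.69)×7.69 = 140.1 m²; P = b + 2y√(1+z²) = 5.92 + 2×7.69×1.887 = 34.94 m. Hydraulic radius R = A/P = 140.1/34.94 = 4.011 m. Q_A = (1/0.039)·140.1·4.011^(2/3)·√0.001701 = 374.1 m³/s.
Channel B: With bottom width b = 3.23 m and side slope z = 0.54: A = (b + zy)y = (3.23 + 0.54×4.41)×4.41 = 24.75 m²; P = b + 2y√(1+z²) = 3.23 + 2×4.41×1.136 = 13.25 m. Hydraulic radius R = A/P = 24.75/13.25 = 1.867 m. Q_B = (1/0.039)·24.75·1.867^(2/3)·√0.001701 = 39.68 m³/s.
Q_A = 374.1 m³/s vs Q_B = 39.68 m³/s, so channel A carries more.

channel A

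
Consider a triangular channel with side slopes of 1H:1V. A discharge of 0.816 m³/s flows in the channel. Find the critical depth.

At critical depth, Q² T / (g A³) = 1, i.e. A³/T = Q²/g = 0.816²/9.81 = 0.06788.
Trying y = 0.857 m: A³/T = 0.2311 — over.
Trying y = 0.557 m: A³/T = 0.02681 — short.
Trying y = 0.671 m: A³/T = 0.06801 — close enough.

y_c = 0.671 m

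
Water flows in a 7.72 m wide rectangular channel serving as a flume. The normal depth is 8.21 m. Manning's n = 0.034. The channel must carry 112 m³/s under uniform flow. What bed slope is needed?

S = 0.000997

Flow area A = b·y = 7.72 × 8.21 = 63.38 m². Wetted perimeter P = b + 2y = 7.72 + 2×8.21 = 24.14 m.
Hydraulic radius R = A/P = 63.38/24.14 = 2.626 m.
From Manning's equation, S = [nQ / (1 A R^(2/3))]² = [0.034 × 112 / (1 × 63.38 × 2.626^(2/3))]² = 0.000997.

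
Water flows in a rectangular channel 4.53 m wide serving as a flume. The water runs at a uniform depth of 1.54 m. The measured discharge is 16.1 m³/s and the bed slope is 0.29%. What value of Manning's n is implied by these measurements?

n = 0.022

Flow area A = b·y = 4.53 × 1.54 = 6.976 m². Wetted perimeter P = b + 2y = 4.53 + 2×1.54 = 7.61 m.
Hydraulic radius R = A/P = 6.976/7.61 = 0.9167 m.
Rearranging Manning's equation: n = (1/Q) A R^(2/3) S^(1/2) = (1/16.1) × 6.976 × 0.9167^(2/3) × √0.0029 = 0.022.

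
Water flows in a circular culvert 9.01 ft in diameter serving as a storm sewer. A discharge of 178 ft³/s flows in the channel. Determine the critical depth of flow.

y_c = 3.21 ft

At critical depth, Q² T / (g A³) = 1, i.e. A³/T = Q²/g = 178²/32.2 = 984.
Try y = 2.39 ft: A³/T = 312.6 — low.
Try y = 3.21 ft: A³/T = 980 — ≈ 984.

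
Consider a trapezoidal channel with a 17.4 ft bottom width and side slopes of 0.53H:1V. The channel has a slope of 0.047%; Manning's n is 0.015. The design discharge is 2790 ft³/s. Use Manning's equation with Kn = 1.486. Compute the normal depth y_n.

Manning's equation rearranged: A R^(2/3) = nQ / (1.486·√S) = 0.015 × 2790 / (1.486 × √0.00047) = 1299.
Trying y = 11.7 ft: A R^(2/3) = 941.2 — short.
Trying y = 16.3 ft: A R^(2/3) = 1672 — over.
Trying y = 14.1 ft: A R^(2/3) = 1297 — ≈ 1299.

y_n = 14.1 ft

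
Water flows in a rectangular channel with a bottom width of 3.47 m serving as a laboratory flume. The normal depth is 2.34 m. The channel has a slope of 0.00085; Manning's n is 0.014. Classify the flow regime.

subcritical

Flow area A = b·y = 3.47 × 2.34 = 8.12 m². Wetted perimeter P = b + 2y = 3.47 + 2×2.34 = 8.15 m.
Hydraulic radius R = A/P = 8.12/8.15 = 0.9963 m.
V = (1/n) R^(2/3) √S = (1/0.014) × 0.9963^(2/3) × √0.00085 = 2.077 m/s. Hydraulic depth D_h = A/T = 8.12/3.47 = 2.34 m.
Froude number Fr = V/√(g·D_h) = 2.077/√(9.81×2.34) = 0.434, which is less than 1, so the flow is subcritical.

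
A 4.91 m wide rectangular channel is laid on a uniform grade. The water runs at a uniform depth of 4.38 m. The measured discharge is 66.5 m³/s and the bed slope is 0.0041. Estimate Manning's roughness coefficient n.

Flow area A = b·y = 4.91 × 4.38 = 21.51 m². Wetted perimeter P = b + 2y = 4.91 + 2×4.38 = 13.67 m.
Hydraulic radius R = A/P = 21.51/13.67 = 1.573 m.
Rearranging Manning's equation: n = (1/Q) A R^(2/3) S^(1/2) = (1/66.5) × 21.51 × 1.573^(2/3) × √0.0041 = 0.028.

n = 0.028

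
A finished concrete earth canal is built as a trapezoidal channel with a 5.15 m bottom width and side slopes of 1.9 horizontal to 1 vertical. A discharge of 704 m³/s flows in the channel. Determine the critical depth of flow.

y_c = 6.54 m

At critical depth, Q² T / (g A³) = 1, i.e. A³/T = Q²/g = 704²/9.81 = 50520.
Trying y = 4.62 m: A³/T = 11730 — too small.
Trying y = 7.19 m: A³/T = 76190 — too large.
Trying y = 6.54 m: A³/T = 50620 — close enough.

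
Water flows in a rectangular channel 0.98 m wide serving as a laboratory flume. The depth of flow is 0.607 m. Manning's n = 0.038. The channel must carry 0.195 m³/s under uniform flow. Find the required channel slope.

Flow area A = b·y = 0.98 × 0.607 = 0.5949 m². Wetted perimeter P = b + 2y = 0.98 + 2×0.607 = 2.194 m.
Hydraulic radius R = A/P = 0.5949/2.194 = 0.2711 m.
From Manning's equation, S = [nQ / (1 A R^(2/3))]² = [0.038 × 0.195 / (1 × 0.5949 × 0.2711^(2/3))]² = 0.000884.

S = 0.000884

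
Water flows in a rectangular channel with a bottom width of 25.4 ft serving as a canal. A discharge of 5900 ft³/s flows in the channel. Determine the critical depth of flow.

For a rectangular channel, critical depth y_c = (q²/g)^(1/3) where q = Q/b = 5900/25.4 = 232.3 ft²/s.
So y_c = (232.3²/32.2)^(1/3) = 11.9 ft.

y_c = 11.9 ft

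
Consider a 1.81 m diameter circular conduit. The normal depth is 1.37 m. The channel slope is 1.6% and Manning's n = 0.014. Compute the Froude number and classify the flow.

supercritical

For a circular section of diameter D = 1.81 m at depth y = 1.37 m, the central angle is θ = 2 arccos(1 − 2y/D) = 4.221 rad. Then A = (D²/8)(θ − sin θ) = 2.09 m² and P = Dθ/2 = 3.82 m.
Hydraulic radius R = A/P = 2.09/3.82 = 0.547 m.
V = (1/n) R^(2/3) √S = (1/0.014) × 0.547^(2/3) × √0.016 = 6.043 m/s. Hydraulic depth D_h = A/T = 2.09/1.553 = 1.346 m.
Froude number Fr = V/√(g·D_h) = 6.043/√(9.81×1.346) = 1.66, which is greater than 1, so the flow is supercritical.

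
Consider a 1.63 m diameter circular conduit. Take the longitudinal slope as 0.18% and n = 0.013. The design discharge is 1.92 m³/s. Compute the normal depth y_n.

Manning's equation rearranged: A R^(2/3) = nQ / (1·√S) = 0.013 × 1.92 / (√0.0018) = 0.5883.
Trying y = 0.97 m: A R^(2/3) = 0.7609 — high.
Trying y = 0.715 m: A R^(2/3) = 0.4566 — low.
Trying y = 0.827 m: A R^(2/3) = 0.5878 — close enough.

y_n = 0.827 m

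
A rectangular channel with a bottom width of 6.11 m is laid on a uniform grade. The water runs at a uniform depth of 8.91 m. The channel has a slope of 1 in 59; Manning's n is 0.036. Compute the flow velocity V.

V = 6.26 m/s

Flow area A = b·y = 6.11 × 8.91 = 54.44 m². Wetted perimeter P = b + 2y = 6.11 + 2×8.91 = 23.93 m.
Hydraulic radius R = A/P = 54.44/23.93 = 2.275 m.
From Manning's equation, V = (1/n) R^(2/3) S^(1/2) = (1/0.036) × 2.275^(2/3) × 0.01695^(1/2) = 6.26 m/s.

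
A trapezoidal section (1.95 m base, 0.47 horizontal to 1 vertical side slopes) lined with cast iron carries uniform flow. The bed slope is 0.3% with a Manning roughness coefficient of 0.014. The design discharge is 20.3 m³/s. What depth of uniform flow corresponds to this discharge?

y_n = 1.95 m

Manning's equation rearranged: A R^(2/3) = nQ / (1·√S) = 0.014 × 20.3 / (√0.003) = 5.189.
At y = 2.16 m: A R^(2/3) = 6.201 — too large.
At y = 1.58 m: A R^(2/3) = 3.61 — too small.
At y = 1.95 m: A R^(2/3) = 5.184 — ≈ 5.189.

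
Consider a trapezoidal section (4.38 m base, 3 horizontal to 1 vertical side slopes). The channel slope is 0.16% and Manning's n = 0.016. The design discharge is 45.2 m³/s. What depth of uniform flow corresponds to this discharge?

y_n = 1.76 m

Manning's equation rearranged: A R^(2/3) = nQ / (1·√S) = 0.016 × 45.2 / (√0.0016) = 18.08.
Try y = 1.48 m: A R^(2/3) = 12.61 — too small.
Try y = 2.13 m: A R^(2/3) = 27.12 — too large.
Try y = 1.76 m: A R^(2/3) = 18.07 — ≈ 18.08.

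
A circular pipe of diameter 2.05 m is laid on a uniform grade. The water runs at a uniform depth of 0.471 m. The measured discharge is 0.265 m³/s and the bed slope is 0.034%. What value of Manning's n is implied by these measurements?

For a circular section of diameter D = 2.05 m at depth y = 0.471 m, the central angle is θ = 2 arccos(1 − 2y/D) = 2 rad. Then A = (D²/8)(θ − sin θ) = 0.5726 m² and P = Dθ/2 = 2.05 m.
Hydraulic radius R = A/P = 0.5726/2.05 = 0.2794 m.
Rearranging Manning's equation: n = (1/Q) A R^(2/3) S^(1/2) = (1/0.265) × 0.5726 × 0.2794^(2/3) × √0.00034 = 0.017.

n = 0.017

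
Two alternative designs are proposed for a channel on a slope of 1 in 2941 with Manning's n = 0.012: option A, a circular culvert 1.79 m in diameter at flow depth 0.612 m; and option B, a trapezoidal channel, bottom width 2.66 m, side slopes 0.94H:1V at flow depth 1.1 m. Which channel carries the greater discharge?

Channel A: For a circular section of diameter D = 1.79 m at depth y = 0.612 m, the central angle is θ = 2 arccos(1 − 2y/D) = 2.498 rad. Then A = (D²/8)(θ − sin θ) = 0.7602 m² and P = Dθ/2 = 2.236 m. Hydraulic radius R = A/P = 0.7602/2.236 = 0.34 m. Q_A = (1/0.012)·0.7602·0.34^(2/3)·√0.00034 = 0.5691 m³/s.
Channel B: With bottom width b = 2.66 m and side slope z = 0.94: A = (b + zy)y = (2.66 + 0.94×1.1)×1.1 = 4.063 m²; P = b + 2y√(1+z²) = 2.66 + 2×1.1×1.372 = 5.679 m. Hydraulic radius R = A/P = 4.063/5.679 = 0.7155 m. Q_B = (1/0.012)·4.063·0.7155^(2/3)·√0.00034 = 4.995 m³/s.
Q_A = 0.5691 m³/s vs Q_B = 4.995 m³/s, so channel B carries more.

channel B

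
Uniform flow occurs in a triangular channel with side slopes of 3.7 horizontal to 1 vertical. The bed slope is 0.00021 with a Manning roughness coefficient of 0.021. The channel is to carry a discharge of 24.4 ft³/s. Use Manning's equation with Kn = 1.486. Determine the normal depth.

Manning's equation rearranged: A R^(2/3) = nQ / (1.486·√S) = 0.021 × 24.4 / (1.486 × √0.00021) = 23.79.
At y = 1.93 ft: A R^(2/3) = 13.15 — too small.
At y = 2.41 ft: A R^(2/3) = 23.77 — ≈ 23.79.

y_n = 2.41 ft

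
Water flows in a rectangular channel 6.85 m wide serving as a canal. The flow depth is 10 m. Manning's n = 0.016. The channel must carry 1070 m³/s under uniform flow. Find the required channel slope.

S = 0.0179

Flow area A = b·y = 6.85 × 10 = 68.5 m². Wetted perimeter P = b + 2y = 6.85 + 2×10 = 26.85 m.
Hydraulic radius R = A/P = 68.5/26.85 = 2.551 m.
From Manning's equation, S = [nQ / (1 A R^(2/3))]² = [0.016 × 1070 / (1 × 68.5 × 2.551^(2/3))]² = 0.0179.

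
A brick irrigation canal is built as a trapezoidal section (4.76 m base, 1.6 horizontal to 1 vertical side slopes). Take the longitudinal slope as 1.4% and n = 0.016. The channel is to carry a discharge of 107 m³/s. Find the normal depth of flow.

y_n = 1.74 m

Manning's equation rearranged: A R^(2/3) = nQ / (1·√S) = 0.016 × 107 / (√0.014) = 14.47.
Try y = 1.27 m: A R^(2/3) = 8.059 — too small.
Try y = 1.74 m: A R^(2/3) = 14.48 — matches.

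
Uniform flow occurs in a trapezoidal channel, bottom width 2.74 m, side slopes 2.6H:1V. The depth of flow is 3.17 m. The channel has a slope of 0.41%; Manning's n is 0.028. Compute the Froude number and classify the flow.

With bottom width b = 2.74 m and side slope z = 2.6: A = (b + zy)y = (2.74 + 2.6×3.17)×3.17 = 34.81 m²; P = b + 2y√(1+z²) = 2.74 + 2×3.17×2.786 = 20.4 m.
Hydraulic radius R = A/P = 34.81/20.4 = 1.706 m.
V = (1/n) R^(2/3) √S = (1/0.028) × 1.706^(2/3) × √0.0041 = 3.266 m/s. Hydraulic depth D_h = A/T = 34.81/19.22 = 1.811 m.
Froude number Fr = V/√(g·D_h) = 3.266/√(9.81×1.811) = 0.775, which is less than 1, so the flow is subcritical.

subcritical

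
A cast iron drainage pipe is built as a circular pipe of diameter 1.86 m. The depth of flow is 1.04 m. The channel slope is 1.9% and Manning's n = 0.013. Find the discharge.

For a circular section of diameter D = 1.86 m at depth y = 1.04 m, the central angle is θ = 2 arccos(1 − 2y/D) = 3.379 rad. Then A = (D²/8)(θ − sin θ) = 1.563 m² and P = Dθ/2 = 3.142 m.
Hydraulic radius R = A/P = 1.563/3.142 = 0.4973 m.
Manning's equation: Q = (1/n) A R^(2/3) S^(1/2) = (1/0.013) × 1.563 × 0.4973^(2/3) × 0.019^(1/2) = 10.4 m³/s.

Q = 10.4 m³/s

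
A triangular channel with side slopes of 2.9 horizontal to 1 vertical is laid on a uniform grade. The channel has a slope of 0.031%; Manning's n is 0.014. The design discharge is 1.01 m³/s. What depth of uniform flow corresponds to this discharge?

Manning's equation rearranged: A R^(2/3) = nQ / (1·√S) = 0.014 × 1.01 / (√0.00031) = 0.8031.
At y = 0.816 m: A R^(2/3) = 1.023 — too large.
At y = 0.745 m: A R^(2/3) = 0.8027 — matches.

y_n = 0.745 m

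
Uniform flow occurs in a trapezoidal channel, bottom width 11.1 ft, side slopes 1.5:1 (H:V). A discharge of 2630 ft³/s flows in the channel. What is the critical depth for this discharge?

At critical depth, Q² T / (g A³) = 1, i.e. A³/T = Q²/g = 2630²/32.2 = 214800.
At y = 6.57 ft: A³/T = 84700 — low.
At y = 8.37 ft: A³/T = 214300 — close enough.

y_c = 8.37 ft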